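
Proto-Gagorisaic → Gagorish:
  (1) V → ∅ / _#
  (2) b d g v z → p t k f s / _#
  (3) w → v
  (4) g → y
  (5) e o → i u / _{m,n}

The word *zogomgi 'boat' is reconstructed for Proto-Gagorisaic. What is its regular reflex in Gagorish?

Gagorish: *zogomgi
  zogomgi → zogomg   [apocope]
  zogomg → zogomk   [final devoicing]
  zogomk (rule 3 does not apply)
  zogomk → zoyomk   [unconditioned shift]
  zoyomk → zoyumk   [pre-nasal raising]
  giving Gagorish zoyumk.

zoyumk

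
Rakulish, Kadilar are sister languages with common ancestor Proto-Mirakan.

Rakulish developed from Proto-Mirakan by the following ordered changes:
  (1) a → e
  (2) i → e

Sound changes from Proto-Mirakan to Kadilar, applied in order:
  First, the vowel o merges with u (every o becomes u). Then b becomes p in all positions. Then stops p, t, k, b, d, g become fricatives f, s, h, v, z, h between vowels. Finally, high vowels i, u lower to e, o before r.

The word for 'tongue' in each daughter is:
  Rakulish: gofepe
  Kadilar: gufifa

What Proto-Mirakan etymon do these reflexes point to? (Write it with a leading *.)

*gofipa

Position 4: Rakulish has e, Kadilar has i. Kadilar preserves i here (none of its changes turn any other segment into i), so the proto-segment is *i.
Position 5: Rakulish has p, Kadilar has f. Rakulish preserves p here (none of its changes turn any other segment into p), so the proto-segment is *p.
Position 6: Rakulish has e, Kadilar has a. Kadilar preserves a here (none of its changes turn any other segment into a), so the proto-segment is *a.
Verify the candidate proto-form against each daughter:
Rakulish: *gofipa
  gofipa → gofipe   [vowel merger]
  gofipe → gofepe   [vowel merger]
  giving Rakulish gofepe.
Kadilar: start from *gofipa.
  rule 1 (vowel merger): gofipa → gufipa
  rule 2: no change — gufipa
  rule 3 (intervocalic lenition): gufipa → gufifa
  rule 4: no change — gufifa
  ⇒ Kadilar gufifa
Only *gofipa yields all of Rakulish gofepe, Kadilar gufifa.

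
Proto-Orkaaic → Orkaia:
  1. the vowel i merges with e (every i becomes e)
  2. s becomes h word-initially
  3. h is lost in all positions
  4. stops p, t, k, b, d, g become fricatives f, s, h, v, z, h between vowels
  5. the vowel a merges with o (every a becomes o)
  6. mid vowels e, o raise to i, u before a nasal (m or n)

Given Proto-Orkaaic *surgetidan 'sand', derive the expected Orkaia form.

Orkaia: *surgetidan
  surgetidan → surgetedan   [vowel merger]
  surgetedan → hurgetedan   [debuccalisation]
  hurgetedan → urgetedan   [h-loss]
  urgetedan → urgesezan   [intervocalic lenition]
  urgesezan → urgesezon   [vowel merger]
  urgesezon → urgesezun   [pre-nasal raising]
  giving Orkaia urgesezun.

urgesezun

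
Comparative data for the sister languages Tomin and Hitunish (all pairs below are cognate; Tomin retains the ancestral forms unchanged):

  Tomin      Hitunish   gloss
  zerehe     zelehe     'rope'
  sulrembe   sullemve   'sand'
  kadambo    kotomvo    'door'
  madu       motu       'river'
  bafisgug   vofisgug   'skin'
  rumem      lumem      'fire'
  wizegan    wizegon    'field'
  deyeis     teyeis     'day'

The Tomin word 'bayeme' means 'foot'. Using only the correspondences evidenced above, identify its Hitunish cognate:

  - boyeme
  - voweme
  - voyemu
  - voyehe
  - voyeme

bafisgug ~ vofisgug — Tomin b corresponds to Hitunish v word-initially before a back vowel.
kadambo ~ kotomvo, madu ~ motu — Tomin a corresponds to Hitunish o after a consonant, before a consonant other than r, m, n, p, b, f, v.
Applying these to Tomin 'bayeme':
  bayeme → vayeme   (b→v word-initially before a back vowel)
  vayeme → voyeme   (a→o after a consonant, before a consonant other than r, m, n, p, b, f, v)
So the Hitunish cognate is 'voyeme'.

voyeme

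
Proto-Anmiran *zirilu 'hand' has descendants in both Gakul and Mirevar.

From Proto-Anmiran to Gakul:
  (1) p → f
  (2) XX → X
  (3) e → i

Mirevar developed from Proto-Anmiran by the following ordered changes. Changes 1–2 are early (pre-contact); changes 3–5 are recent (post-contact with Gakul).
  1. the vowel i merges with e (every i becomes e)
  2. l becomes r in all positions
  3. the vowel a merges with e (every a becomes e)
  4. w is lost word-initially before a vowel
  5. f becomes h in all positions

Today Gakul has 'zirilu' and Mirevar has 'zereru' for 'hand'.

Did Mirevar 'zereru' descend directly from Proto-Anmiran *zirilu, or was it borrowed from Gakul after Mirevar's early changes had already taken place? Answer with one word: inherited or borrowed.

inherited

If inherited, *zirilu would pass through all of Mirevar's changes:
Mirevar: start from *zirilu.
  rule 1 (vowel merger): zirilu → zerelu
  rule 2 (unconditioned shift): zerelu → zereru
  rule 3: no change — zereru
  rule 4: no change — zereru
  rule 5: no change — zereru
  ⇒ Mirevar zereru
If borrowed from Gakul 'zirilu' after the early changes, it would undergo only the recent ones:
  rule 3 (vowel merger): no change (zirilu)
  rule 4 (glide loss): no change (zirilu)
  rule 5 (unconditioned shift): no change (zirilu)
  ⇒ as a loan: zirilu
Mirevar 'zereru' matches the inherited outcome exactly, so it is an inherited cognate, not a loan.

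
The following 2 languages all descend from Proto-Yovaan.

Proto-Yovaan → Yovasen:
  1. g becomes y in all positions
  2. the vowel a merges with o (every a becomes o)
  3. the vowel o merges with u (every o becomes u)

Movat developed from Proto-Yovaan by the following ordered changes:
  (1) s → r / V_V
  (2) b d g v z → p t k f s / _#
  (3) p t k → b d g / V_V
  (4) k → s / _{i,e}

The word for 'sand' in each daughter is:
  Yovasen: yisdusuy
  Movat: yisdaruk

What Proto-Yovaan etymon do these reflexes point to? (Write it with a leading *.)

*yisdasug

Position 5: Yovasen has u, Movat has a. Movat preserves a here (none of its changes turn any other segment into a), so the proto-segment is *a.
Position 8: Yovasen has y, Movat has k. Taking the neighbouring segments as reconstructed: Yovasen y could go back to *g or *y; Movat k could go back to *k or *g — the one source consistent with every daughter is *g.
Verify the candidate proto-form against each daughter:
Yovasen: *yisdasug
  yisdasug → yisdasuy   [unconditioned shift]
  yisdasuy → yisdosuy   [vowel merger]
  yisdosuy → yisdusuy   [vowel merger]
  giving Yovasen yisdusuy.
Movat: *yisdasug > yisdarug > yisdaruk  (by rhotacism, final devoicing)
*yisdasug is the unique common source.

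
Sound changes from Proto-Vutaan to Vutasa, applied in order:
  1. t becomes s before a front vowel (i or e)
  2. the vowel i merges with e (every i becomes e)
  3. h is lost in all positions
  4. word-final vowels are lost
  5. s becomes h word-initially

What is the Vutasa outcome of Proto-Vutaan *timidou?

hemedo

Vutasa: start from *timidou.
  rule 1 (palatalisation): timidou → simidou
  rule 2 (vowel merger): simidou → semedou
  rule 3: no change — semedou
  rule 4 (apocope): semedou → semedo
  rule 5 (debuccalisation): semedo → hemedo
  ⇒ Vutasa hemedo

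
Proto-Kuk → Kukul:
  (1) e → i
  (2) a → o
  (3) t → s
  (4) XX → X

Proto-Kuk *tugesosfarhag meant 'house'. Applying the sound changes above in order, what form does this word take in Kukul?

Kukul: start from *tugesosfarhag.
  rule 1 (vowel merger): tugesosfarhag → tugisosfarhag
  rule 2 (vowel merger): tugisosfarhag → tugisosforhog
  rule 3 (unconditioned shift): tugisosforhog → sugisosforhog
  rule 4: no change — sugisosforhog
  ⇒ Kukul sugisosforhog

sugisosforhog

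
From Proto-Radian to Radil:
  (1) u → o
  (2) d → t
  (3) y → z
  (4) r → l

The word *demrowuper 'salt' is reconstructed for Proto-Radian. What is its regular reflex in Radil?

Radil: *demrowuper > demrowoper > temrowoper > temlowopel  (by vowel merger, unconditioned shift, unconditioned shift)

temlowopel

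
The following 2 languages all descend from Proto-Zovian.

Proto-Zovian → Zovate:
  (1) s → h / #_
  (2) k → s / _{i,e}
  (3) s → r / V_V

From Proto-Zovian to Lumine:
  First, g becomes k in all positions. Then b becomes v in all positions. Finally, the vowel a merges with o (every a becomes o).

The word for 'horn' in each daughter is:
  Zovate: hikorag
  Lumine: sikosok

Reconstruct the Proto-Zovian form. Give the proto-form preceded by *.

*sikosag

Position 1: Zovate has h, Lumine has s. Lumine preserves s here (none of its changes turn any other segment into s), so the proto-segment is *s.
Position 5: Zovate has r, Lumine has s. Lumine preserves s here (none of its changes turn any other segment into s), so the proto-segment is *s.
Continuing position by position gives *sikosag; check it forward:
Zovate: *sikosag > hikosag > hikorag  (by debuccalisation, rhotacism)
Lumine: *sikosag
  sikosag → sikosak   [unconditioned shift]
  sikosak (rule 2 does not apply)
  sikosak → sikosok   [vowel merger]
  giving Lumine sikosok.
*sikosag is the unique common source.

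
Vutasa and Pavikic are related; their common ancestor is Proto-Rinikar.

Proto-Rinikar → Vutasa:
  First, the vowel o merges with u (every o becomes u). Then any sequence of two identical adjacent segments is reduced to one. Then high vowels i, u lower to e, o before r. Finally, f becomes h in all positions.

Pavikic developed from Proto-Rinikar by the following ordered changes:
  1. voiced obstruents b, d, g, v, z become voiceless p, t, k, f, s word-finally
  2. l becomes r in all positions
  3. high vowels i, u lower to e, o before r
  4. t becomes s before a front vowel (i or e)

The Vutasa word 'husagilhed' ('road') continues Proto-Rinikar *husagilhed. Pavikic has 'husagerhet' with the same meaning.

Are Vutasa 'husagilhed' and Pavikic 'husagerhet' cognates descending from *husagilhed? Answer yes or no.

Derive the expected Pavikic reflex of *husagilhed:
Pavikic: *husagilhed > husagilhet > husagirhet > husagerhet  (by final devoicing, unconditioned shift, pre-rhotic lowering)
Pavikic 'husagerhet' matches the regular reflex exactly, so the pair is cognate.

yes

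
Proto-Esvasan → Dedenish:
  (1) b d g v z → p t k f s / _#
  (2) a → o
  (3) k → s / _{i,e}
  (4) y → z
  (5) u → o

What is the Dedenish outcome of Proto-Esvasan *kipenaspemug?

Dedenish: *kipenaspemug > kipenaspemuk > kipenospemuk > sipenospemuk > sipenospemok  (by final devoicing, vowel merger, palatalisation, vowel merger)

sipenospemok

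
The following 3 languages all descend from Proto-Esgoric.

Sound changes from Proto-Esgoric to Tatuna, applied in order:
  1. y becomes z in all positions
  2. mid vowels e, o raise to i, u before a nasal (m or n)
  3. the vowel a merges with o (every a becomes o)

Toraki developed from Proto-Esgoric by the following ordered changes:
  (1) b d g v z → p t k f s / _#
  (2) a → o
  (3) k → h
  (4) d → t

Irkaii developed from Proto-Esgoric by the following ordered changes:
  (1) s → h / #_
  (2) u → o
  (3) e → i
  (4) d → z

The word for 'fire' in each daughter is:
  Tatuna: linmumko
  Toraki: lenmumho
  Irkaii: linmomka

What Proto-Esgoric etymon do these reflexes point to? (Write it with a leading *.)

Position 5: Tatuna has u, Toraki has u, Irkaii has o. Toraki preserves u here (none of its changes turn any other segment into u), so the proto-segment is *u.
Position 7: Tatuna has k, Toraki has h, Irkaii has k. Tatuna preserves k here (none of its changes turn any other segment into k), so the proto-segment is *k.
Position 8: Tatuna has o, Toraki has o, Irkaii has a. Irkaii preserves a here (none of its changes turn any other segment into a), so the proto-segment is *a.
This points to *lenmumka. Verify forward in each daughter:
Tatuna: *lenmumka
  lenmumka (rule 1 does not apply)
  lenmumka → linmumka   [pre-nasal raising]
  linmumka → linmumko   [vowel merger]
  giving Tatuna linmumko.
Toraki: *lenmumka > lenmumko > lenmumho  (by vowel merger, unconditioned shift)
Irkaii: start from *lenmumka.
  rule 1: no change — lenmumka
  rule 2 (vowel merger): lenmumka → lenmomka
  rule 3 (vowel merger): lenmomka → linmomka
  rule 4: no change — linmomka
  ⇒ Irkaii linmomka
*lenmumka is the unique common source.

*lenmumka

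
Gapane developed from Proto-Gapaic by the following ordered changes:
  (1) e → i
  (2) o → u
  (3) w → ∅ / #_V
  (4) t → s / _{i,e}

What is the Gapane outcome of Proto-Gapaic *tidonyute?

sidunyusi

Gapane: *tidonyute > tidonyuti > tidunyuti > sidunyusi  (by vowel merger, vowel merger, palatalisation)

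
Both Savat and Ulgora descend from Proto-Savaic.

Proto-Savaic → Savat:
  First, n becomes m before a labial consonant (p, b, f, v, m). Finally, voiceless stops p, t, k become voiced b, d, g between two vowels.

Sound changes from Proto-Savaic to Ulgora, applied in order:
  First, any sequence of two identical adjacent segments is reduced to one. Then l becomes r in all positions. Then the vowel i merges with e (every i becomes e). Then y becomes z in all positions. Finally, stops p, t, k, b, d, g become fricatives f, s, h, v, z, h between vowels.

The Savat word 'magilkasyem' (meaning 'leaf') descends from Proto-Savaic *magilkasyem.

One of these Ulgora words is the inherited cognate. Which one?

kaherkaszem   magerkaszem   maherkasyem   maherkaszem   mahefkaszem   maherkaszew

Ulgora: *magilkasyem > magirkasyem > magerkasyem > magerkaszem > maherkaszem  (by unconditioned shift, vowel merger, unconditioned shift, intervocalic lenition)
Among the options, 'maherkaszem' alone shows every Ulgora change applied in order.

maherkaszem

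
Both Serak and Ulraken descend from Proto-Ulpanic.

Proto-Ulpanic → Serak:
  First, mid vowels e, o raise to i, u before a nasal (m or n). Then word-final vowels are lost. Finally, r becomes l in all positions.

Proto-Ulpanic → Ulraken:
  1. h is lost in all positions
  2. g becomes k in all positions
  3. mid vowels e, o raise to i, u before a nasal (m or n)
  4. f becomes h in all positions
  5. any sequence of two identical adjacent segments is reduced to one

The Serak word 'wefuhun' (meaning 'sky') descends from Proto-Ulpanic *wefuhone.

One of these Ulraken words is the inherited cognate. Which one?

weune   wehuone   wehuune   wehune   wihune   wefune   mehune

wehune

Ulraken: start from *wefuhone.
  rule 1 (h-loss): wefuhone → wefuone
  rule 2: no change — wefuone
  rule 3 (pre-nasal raising): wefuone → wefuune
  rule 4 (unconditioned shift): wefuune → wehuune
  rule 5 (degemination): wehuune → wehune
  ⇒ Ulraken wehune
Among the options, 'wehune' alone shows every Ulraken change applied in order.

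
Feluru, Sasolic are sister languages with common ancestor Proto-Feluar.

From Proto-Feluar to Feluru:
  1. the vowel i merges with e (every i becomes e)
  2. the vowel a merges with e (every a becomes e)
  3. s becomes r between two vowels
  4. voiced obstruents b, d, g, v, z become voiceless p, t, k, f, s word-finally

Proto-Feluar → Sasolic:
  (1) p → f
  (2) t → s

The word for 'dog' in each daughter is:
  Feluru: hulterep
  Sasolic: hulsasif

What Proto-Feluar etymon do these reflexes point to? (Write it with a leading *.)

*hultasip

Position 4: Feluru has t, Sasolic has s. Taking the neighbouring segments as reconstructed: Feluru t can only go back to *t; Sasolic s could go back to *t or *s — the one source consistent with every daughter is *t.
Position 6: Feluru has r, Sasolic has s. Taking the neighbouring segments as reconstructed: Feluru r could go back to *s or *r; Sasolic s could go back to *t or *s — the one source consistent with every daughter is *s.
Position 5: Feluru has e, Sasolic has a. Sasolic preserves a here (none of its changes turn any other segment into a), so the proto-segment is *a.
Continuing position by position gives *hultasip; check it forward:
Feluru: *hultasip > hultasep > hultesep > hulterep  (by vowel merger, vowel merger, rhotacism)
Sasolic: start from *hultasip.
  rule 1 (unconditioned shift): hultasip → hultasif
  rule 2 (unconditioned shift): hultasif → hulsasif
  ⇒ Sasolic hulsasif
No other proto-form is consistent with every reflex, so the reconstruction is *hultasip.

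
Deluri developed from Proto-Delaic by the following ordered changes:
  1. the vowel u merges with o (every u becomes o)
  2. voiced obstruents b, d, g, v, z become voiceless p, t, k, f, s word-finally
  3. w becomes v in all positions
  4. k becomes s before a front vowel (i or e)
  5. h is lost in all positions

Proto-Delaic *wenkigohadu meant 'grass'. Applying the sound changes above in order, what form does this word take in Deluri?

vensigoado

Deluri: start from *wenkigohadu.
  rule 1 (vowel merger): wenkigohadu → wenkigohado
  rule 2: no change — wenkigohado
  rule 3 (unconditioned shift): wenkigohado → venkigohado
  rule 4 (palatalisation): venkigohado → vensigohado
  rule 5 (h-loss): vensigohado → vensigoado
  ⇒ Deluri vensigoado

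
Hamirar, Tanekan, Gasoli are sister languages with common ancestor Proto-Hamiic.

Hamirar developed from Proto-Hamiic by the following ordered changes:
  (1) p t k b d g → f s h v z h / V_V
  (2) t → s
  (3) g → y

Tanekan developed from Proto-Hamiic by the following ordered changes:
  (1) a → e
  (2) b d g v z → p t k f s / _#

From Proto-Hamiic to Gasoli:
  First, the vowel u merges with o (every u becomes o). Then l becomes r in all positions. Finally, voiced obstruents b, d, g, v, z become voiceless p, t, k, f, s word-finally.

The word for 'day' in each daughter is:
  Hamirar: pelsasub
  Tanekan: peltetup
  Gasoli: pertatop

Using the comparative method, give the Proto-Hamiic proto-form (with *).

Position 5: Hamirar has a, Tanekan has e, Gasoli has a. Hamirar preserves a here (none of its changes turn any other segment into a), so the proto-segment is *a.
Position 4: Hamirar has s, Tanekan has t, Gasoli has t. Taking the neighbouring segments as reconstructed: Hamirar s could go back to *t or *s; Tanekan t can only go back to *t; Gasoli t can only go back to *t — the one source consistent with every daughter is *t.
Verify the candidate proto-form against each daughter:
Hamirar: *peltatub > peltasub > pelsasub  (by intervocalic lenition, unconditioned shift)
Tanekan: *peltatub > peltetub > peltetup  (by vowel merger, final devoicing)
Gasoli: *peltatub
  peltatub → peltatob   [vowel merger]
  peltatob → pertatob   [unconditioned shift]
  pertatob → pertatop   [final devoicing]
  giving Gasoli pertatop.
Only *peltatub yields all of Hamirar pelsasub, Tanekan peltetup, Gasoli pertatop.

*peltatub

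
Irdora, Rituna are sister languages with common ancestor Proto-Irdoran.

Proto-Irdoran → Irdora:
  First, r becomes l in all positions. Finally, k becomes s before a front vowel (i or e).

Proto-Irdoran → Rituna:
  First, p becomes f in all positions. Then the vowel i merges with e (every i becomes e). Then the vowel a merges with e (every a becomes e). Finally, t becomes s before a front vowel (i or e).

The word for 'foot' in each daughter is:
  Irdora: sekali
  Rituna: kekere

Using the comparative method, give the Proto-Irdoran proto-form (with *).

Position 6: Irdora has i, Rituna has e. Irdora preserves i here (none of its changes turn any other segment into i), so the proto-segment is *i.
Position 4: Irdora has a, Rituna has e. Irdora preserves a here (none of its changes turn any other segment into a), so the proto-segment is *a.
Position 5: Irdora has l, Rituna has r. Rituna preserves r here (none of its changes turn any other segment into r), so the proto-segment is *r.
Continuing position by position gives *kekari; check it forward:
Irdora: *kekari
  kekari → kekali   [unconditioned shift]
  kekali → sekali   [palatalisation]
  giving Irdora sekali.
Rituna: start from *kekari.
  rule 1: no change — kekari
  rule 2 (vowel merger): kekari → kekare
  rule 3 (vowel merger): kekare → kekere
  rule 4: no change — kekere
  ⇒ Rituna kekere
No other proto-form is consistent with every reflex, so the reconstruction is *kekari.

*kekari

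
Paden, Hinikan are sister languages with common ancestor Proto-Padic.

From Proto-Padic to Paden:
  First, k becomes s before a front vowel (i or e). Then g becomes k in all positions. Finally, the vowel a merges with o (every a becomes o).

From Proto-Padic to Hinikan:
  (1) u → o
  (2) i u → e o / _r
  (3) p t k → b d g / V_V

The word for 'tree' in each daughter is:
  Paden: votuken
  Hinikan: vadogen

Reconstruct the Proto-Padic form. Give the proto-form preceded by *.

*vatugen

Position 3: Paden has t, Hinikan has d. Paden preserves t here (none of its changes turn any other segment into t), so the proto-segment is *t.
Position 2: Paden has o, Hinikan has a. Hinikan preserves a here (none of its changes turn any other segment into a), so the proto-segment is *a.
Verify the candidate proto-form against each daughter:
Paden: start from *vatugen.
  rule 1: no change — vatugen
  rule 2 (unconditioned shift): vatugen → vatuken
  rule 3 (vowel merger): vatuken → votuken
  ⇒ Paden votuken
Hinikan: start from *vatugen.
  rule 1 (vowel merger): vatugen → vatogen
  rule 2: no change — vatogen
  rule 3 (intervocalic voicing): vatogen → vadogen
  ⇒ Hinikan vadogen
Only *vatugen yields all of Paden votuken, Hinikan vadogen.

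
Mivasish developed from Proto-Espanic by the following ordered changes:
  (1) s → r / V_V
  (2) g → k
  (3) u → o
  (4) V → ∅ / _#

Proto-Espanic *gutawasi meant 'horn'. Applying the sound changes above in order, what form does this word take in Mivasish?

Mivasish: *gutawasi
  gutawasi → gutawari   [rhotacism]
  gutawari → kutawari   [unconditioned shift]
  kutawari → kotawari   [vowel merger]
  kotawari → kotawar   [apocope]
  giving Mivasish kotawar.

kotawar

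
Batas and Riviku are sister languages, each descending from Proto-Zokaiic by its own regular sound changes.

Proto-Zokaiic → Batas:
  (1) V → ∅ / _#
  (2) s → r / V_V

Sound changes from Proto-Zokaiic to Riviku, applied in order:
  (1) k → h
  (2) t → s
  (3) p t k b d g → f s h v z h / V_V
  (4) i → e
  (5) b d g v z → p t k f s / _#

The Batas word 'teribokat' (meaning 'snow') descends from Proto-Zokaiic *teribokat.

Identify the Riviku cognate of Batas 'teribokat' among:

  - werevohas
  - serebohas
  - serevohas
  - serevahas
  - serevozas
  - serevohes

serevohas

Riviku: *teribokat
  teribokat → teribohat   [unconditioned shift]
  teribohat → seribohas   [unconditioned shift]
  seribohas → serivohas   [intervocalic lenition]
  serivohas → serevohas   [vowel merger]
  serevohas (rule 5 does not apply)
  giving Riviku serevohas.
Only 'serevohas' matches the regular Riviku development of *teribokat.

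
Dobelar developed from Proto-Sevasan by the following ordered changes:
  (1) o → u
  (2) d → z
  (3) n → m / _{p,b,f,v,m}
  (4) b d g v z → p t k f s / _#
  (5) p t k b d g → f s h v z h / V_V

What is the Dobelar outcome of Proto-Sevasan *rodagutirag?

ruzahusirak

Dobelar: *rodagutirag
  rodagutirag → rudagutirag   [vowel merger]
  rudagutirag → ruzagutirag   [unconditioned shift]
  ruzagutirag (rule 3 does not apply)
  ruzagutirag → ruzagutirak   [final devoicing]
  ruzagutirak → ruzahusirak   [intervocalic lenition]
  giving Dobelar ruzahusirak.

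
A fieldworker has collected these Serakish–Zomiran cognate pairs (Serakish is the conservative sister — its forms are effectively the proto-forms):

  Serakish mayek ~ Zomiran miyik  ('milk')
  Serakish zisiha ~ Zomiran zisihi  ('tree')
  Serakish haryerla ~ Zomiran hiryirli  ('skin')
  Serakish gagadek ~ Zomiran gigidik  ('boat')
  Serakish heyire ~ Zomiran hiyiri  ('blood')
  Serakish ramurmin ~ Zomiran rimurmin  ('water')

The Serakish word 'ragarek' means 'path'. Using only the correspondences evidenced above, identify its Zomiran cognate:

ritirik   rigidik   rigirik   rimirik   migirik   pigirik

mayek ~ miyik, gagadek ~ gigidik — Serakish a corresponds to Zomiran i after a consonant, before a consonant other than r, m, n, p, b, f, v.
haryerla ~ hiryirli — Serakish a corresponds to Zomiran i after a consonant, before r.
mayek ~ miyik, gagadek ~ gigidik — Serakish e corresponds to Zomiran i after a consonant, before a consonant other than r, m, n, p, b, f, v.
Applying these to Serakish 'ragarek':
  ragarek → rigarek   (a→i after a consonant, before a consonant other than r, m, n, p, b, f, v)
  rigarek → rigirek   (a→i after a consonant, before r)
  rigirek → rigirik   (e→i after a consonant, before a consonant other than r, m, n, p, b, f, v)
So the Zomiran cognate is 'rigirik'.

rigirik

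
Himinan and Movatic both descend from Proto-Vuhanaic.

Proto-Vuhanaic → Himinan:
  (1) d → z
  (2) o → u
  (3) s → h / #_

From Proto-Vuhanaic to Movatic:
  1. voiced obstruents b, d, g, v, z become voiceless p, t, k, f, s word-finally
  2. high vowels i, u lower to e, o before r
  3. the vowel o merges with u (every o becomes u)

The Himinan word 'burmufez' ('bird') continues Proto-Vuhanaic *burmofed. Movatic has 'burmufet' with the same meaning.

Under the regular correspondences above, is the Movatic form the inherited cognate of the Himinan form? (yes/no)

yes

Derive the expected Movatic reflex of *burmofed:
Movatic: start from *burmofed.
  rule 1 (final devoicing): burmofed → burmofet
  rule 2 (pre-rhotic lowering): burmofet → bormofet
  rule 3 (vowel merger): bormofet → burmufet
  ⇒ Movatic burmufet
Movatic 'burmufet' matches the regular reflex exactly, so the pair is cognate.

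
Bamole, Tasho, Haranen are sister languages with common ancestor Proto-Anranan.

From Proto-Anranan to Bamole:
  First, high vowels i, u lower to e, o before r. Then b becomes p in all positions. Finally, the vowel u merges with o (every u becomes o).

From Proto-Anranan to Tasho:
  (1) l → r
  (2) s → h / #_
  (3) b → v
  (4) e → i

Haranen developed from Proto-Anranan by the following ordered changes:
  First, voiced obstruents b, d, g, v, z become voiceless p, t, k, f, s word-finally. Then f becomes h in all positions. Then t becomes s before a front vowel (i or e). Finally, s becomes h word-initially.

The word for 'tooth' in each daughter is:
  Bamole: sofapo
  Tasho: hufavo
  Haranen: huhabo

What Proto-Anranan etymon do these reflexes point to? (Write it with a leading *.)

Position 3: Bamole has f, Tasho has f, Haranen has h. Bamole preserves f here (none of its changes turn any other segment into f), so the proto-segment is *f.
Position 2: Bamole has o, Tasho has u, Haranen has u. Tasho preserves u here (none of its changes turn any other segment into u), so the proto-segment is *u.
This points to *sufabo. Verify forward in each daughter:
Bamole: *sufabo > sufapo > sofapo  (by unconditioned shift, vowel merger)
Tasho: *sufabo > hufabo > hufavo  (by debuccalisation, unconditioned shift)
Haranen: start from *sufabo.
  rule 1: no change — sufabo
  rule 2 (unconditioned shift): sufabo → suhabo
  rule 3: no change — suhabo
  rule 4 (debuccalisation): suhabo → huhabo
  ⇒ Haranen huhabo
No other proto-form is consistent with every reflex, so the reconstruction is *sufabo.

*sufabo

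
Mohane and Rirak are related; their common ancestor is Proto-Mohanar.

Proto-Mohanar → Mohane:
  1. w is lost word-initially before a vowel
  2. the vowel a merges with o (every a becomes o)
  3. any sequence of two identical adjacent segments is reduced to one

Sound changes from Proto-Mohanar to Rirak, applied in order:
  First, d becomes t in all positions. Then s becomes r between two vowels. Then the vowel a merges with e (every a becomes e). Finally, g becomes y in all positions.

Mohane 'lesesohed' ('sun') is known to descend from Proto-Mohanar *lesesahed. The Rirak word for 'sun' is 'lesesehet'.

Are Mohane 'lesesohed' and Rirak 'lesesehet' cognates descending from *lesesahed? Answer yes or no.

no

Derive the expected Rirak reflex of *lesesahed:
Rirak: start from *lesesahed.
  rule 1 (unconditioned shift): lesesahed → lesesahet
  rule 2 (rhotacism): lesesahet → lererahet
  rule 3 (vowel merger): lererahet → lererehet
  rule 4: no change — lererehet
  ⇒ Rirak lererehet
The regular Rirak reflex would be 'lererehet', but the attested form is 'lesesehet'. The correspondence is irregular, so they are not cognates (the Rirak form has a different source).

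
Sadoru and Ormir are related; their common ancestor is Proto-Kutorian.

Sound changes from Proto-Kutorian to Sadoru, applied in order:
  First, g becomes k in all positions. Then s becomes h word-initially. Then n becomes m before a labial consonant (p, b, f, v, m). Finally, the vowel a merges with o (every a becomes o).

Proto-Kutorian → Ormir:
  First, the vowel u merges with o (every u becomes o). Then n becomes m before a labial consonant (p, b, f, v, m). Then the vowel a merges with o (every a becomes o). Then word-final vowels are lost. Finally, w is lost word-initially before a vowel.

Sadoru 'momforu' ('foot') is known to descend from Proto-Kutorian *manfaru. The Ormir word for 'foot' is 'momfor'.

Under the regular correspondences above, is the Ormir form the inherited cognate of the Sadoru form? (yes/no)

Derive the expected Ormir reflex of *manfaru:
Ormir: start from *manfaru.
  rule 1 (vowel merger): manfaru → manfaro
  rule 2 (nasal place assimilation): manfaro → mamfaro
  rule 3 (vowel merger): mamfaro → momforo
  rule 4 (apocope): momforo → momfor
  rule 5: no change — momfor
  ⇒ Ormir momfor
Ormir 'momfor' matches the regular reflex exactly, so the pair is cognate.

yes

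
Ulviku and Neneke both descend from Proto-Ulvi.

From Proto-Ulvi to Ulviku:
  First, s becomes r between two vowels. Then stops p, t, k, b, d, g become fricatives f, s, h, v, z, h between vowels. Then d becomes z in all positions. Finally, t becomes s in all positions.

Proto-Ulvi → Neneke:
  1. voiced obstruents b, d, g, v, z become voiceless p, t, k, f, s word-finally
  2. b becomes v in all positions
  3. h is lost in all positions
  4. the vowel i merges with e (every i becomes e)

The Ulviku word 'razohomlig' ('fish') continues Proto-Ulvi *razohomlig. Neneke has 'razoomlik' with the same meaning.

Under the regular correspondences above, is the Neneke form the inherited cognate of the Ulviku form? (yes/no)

Derive the expected Neneke reflex of *razohomlig:
Neneke: *razohomlig
  razohomlig → razohomlik   [final devoicing]
  razohomlik (rule 2 does not apply)
  razohomlik → razoomlik   [h-loss]
  razoomlik → razoomlek   [vowel merger]
  giving Neneke razoomlek.
The regular Neneke reflex would be 'razoomlek', but the attested form is 'razoomlik'. The correspondence is irregular, so they are not cognates (the Neneke form has a different source).

no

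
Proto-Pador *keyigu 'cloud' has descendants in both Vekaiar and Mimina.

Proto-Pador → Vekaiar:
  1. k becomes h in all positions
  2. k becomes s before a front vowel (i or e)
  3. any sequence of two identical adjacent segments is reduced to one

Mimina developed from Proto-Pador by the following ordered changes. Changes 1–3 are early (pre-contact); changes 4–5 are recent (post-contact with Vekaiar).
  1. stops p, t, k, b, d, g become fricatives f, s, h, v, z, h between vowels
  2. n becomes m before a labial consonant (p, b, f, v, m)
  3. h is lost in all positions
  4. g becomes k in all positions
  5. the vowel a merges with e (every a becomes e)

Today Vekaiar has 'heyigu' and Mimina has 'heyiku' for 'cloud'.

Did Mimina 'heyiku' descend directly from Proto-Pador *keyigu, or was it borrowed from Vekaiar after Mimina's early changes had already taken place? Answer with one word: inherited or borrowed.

If inherited, *keyigu would pass through all of Mimina's changes:
Mimina: start from *keyigu.
  rule 1 (intervocalic lenition): keyigu → keyihu
  rule 2: no change — keyihu
  rule 3 (h-loss): keyihu → keyiu
  rule 4: no change — keyiu
  rule 5: no change — keyiu
  ⇒ Mimina keyiu
If borrowed from Vekaiar 'heyigu' after the early changes, it would undergo only the recent ones:
  rule 4 (unconditioned shift): heyigu → heyiku
  rule 5 (vowel merger): no change (heyiku)
  ⇒ as a loan: heyiku
Mimina 'heyiku' matches the loan outcome 'heyiku', not the inherited 'keyiu' — it skipped the early Mimina changes, so it was borrowed from Vekaiar.

borrowed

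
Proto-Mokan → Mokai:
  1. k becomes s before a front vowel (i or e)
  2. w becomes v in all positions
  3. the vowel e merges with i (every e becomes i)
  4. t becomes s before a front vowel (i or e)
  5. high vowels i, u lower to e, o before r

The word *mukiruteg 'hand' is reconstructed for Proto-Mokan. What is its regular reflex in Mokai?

muserusig

Mokai: *mukiruteg > musiruteg > musirutig > musirusig > muserusig  (by palatalisation, vowel merger, palatalisation, pre-rhotic lowering)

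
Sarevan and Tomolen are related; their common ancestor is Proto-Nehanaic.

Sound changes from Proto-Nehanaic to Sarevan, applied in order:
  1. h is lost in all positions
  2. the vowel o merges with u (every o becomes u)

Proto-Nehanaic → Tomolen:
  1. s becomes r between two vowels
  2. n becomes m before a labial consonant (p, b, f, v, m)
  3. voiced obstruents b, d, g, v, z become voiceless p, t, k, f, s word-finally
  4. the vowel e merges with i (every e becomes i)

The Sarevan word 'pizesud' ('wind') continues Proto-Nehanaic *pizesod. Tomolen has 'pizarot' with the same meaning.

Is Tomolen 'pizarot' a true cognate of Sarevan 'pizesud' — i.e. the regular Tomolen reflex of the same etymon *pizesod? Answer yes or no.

no

Derive the expected Tomolen reflex of *pizesod:
Tomolen: start from *pizesod.
  rule 1 (rhotacism): pizesod → pizerod
  rule 2: no change — pizerod
  rule 3 (final devoicing): pizerod → pizerot
  rule 4 (vowel merger): pizerot → pizirot
  ⇒ Tomolen pizirot
The regular Tomolen reflex would be 'pizirot', but the attested form is 'pizarot'. The correspondence is irregular, so they are not cognates (the Tomolen form has a different source).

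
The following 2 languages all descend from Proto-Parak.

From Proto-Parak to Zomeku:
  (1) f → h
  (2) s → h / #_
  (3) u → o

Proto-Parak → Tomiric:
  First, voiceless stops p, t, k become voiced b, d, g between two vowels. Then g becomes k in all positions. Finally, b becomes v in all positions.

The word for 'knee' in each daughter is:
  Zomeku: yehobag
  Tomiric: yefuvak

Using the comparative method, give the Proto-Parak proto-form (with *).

Position 4: Zomeku has o, Tomiric has u. Tomiric preserves u here (none of its changes turn any other segment into u), so the proto-segment is *u.
Position 7: Zomeku has g, Tomiric has k. Zomeku preserves g here (none of its changes turn any other segment into g), so the proto-segment is *g.
Continuing position by position gives *yefubag; check it forward:
Zomeku: *yefubag > yehubag > yehobag  (by unconditioned shift, vowel merger)
Tomiric: *yefubag
  yefubag (rule 1 does not apply)
  yefubag → yefubak   [unconditioned shift]
  yefubak → yefuvak   [unconditioned shift]
  giving Tomiric yefuvak.
Only *yefubag yields all of Zomeku yehobag, Tomiric yefuvak.

*yefubag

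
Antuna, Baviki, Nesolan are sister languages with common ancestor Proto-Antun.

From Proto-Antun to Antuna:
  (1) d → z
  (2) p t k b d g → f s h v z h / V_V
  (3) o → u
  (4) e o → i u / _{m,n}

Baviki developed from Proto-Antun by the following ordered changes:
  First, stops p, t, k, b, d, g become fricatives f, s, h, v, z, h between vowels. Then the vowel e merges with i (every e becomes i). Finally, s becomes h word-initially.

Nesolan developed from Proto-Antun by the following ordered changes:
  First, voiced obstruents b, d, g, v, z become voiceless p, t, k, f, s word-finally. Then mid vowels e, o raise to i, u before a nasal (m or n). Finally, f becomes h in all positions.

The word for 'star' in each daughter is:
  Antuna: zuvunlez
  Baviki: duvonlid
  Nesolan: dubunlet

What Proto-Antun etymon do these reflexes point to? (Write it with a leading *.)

*dubonled

Position 3: Antuna has v, Baviki has v, Nesolan has b. Nesolan preserves b here (none of its changes turn any other segment into b), so the proto-segment is *b.
Position 7: Antuna has e, Baviki has i, Nesolan has e. Antuna preserves e here (none of its changes turn any other segment into e), so the proto-segment is *e.
Continuing position by position gives *dubonled; check it forward:
Antuna: start from *dubonled.
  rule 1 (unconditioned shift): dubonled → zubonlez
  rule 2 (intervocalic lenition): zubonlez → zuvonlez
  rule 3 (vowel merger): zuvonlez → zuvunlez
  rule 4: no change — zuvunlez
  ⇒ Antuna zuvunlez
Baviki: *dubonled > duvonled > duvonlid  (by intervocalic lenition, vowel merger)
Nesolan: *dubonled > dubonlet > dubunlet  (by final devoicing, pre-nasal raising)
*dubonled is the unique common source.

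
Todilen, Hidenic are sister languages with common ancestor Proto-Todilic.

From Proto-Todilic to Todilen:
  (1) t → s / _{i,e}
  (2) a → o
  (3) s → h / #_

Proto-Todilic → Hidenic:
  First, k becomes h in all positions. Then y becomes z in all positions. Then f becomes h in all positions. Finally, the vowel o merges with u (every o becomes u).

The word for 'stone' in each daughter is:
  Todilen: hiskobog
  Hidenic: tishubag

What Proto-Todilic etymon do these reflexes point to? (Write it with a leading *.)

Position 7: Todilen has o, Hidenic has a. Hidenic preserves a here (none of its changes turn any other segment into a), so the proto-segment is *a.
Position 4: Todilen has k, Hidenic has h. Todilen preserves k here (none of its changes turn any other segment into k), so the proto-segment is *k.
Verify the candidate proto-form against each daughter:
Todilen: start from *tiskobag.
  rule 1 (palatalisation): tiskobag → siskobag
  rule 2 (vowel merger): siskobag → siskobog
  rule 3 (debuccalisation): siskobog → hiskobog
  ⇒ Todilen hiskobog
Hidenic: *tiskobag
  tiskobag → tishobag   [unconditioned shift]
  tishobag (rule 2 does not apply)
  tishobag (rule 3 does not apply)
  tishobag → tishubag   [vowel merger]
  giving Hidenic tishubag.
Only *tiskobag yields all of Todilen hiskobog, Hidenic tishubag.

*tiskobag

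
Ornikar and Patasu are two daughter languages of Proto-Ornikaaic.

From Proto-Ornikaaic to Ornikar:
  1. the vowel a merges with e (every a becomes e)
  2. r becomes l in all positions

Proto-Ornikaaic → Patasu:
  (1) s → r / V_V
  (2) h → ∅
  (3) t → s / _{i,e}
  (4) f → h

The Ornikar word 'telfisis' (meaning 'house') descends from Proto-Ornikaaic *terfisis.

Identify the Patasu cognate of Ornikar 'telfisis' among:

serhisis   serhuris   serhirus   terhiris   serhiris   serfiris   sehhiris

serhiris

Patasu: start from *terfisis.
  rule 1 (rhotacism): terfisis → terfiris
  rule 2: no change — terfiris
  rule 3 (palatalisation): terfiris → serfiris
  rule 4 (unconditioned shift): serfiris → serhiris
  ⇒ Patasu serhiris
Only 'serhiris' matches the regular Patasu development of *terfisis.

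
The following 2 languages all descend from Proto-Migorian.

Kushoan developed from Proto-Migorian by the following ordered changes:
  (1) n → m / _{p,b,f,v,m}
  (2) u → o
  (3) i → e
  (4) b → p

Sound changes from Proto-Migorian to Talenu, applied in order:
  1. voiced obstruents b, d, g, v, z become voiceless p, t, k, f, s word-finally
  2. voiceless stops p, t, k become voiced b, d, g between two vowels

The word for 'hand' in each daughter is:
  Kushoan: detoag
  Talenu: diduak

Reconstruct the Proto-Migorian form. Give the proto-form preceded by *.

Position 4: Kushoan has o, Talenu has u. Talenu preserves u here (none of its changes turn any other segment into u), so the proto-segment is *u.
Position 6: Kushoan has g, Talenu has k. Kushoan preserves g here (none of its changes turn any other segment into g), so the proto-segment is *g.
This points to *dituag. Verify forward in each daughter:
Kushoan: *dituag
  dituag (rule 1 does not apply)
  dituag → ditoag   [vowel merger]
  ditoag → detoag   [vowel merger]
  detoag (rule 4 does not apply)
  giving Kushoan detoag.
Talenu: *dituag
  dituag → dituak   [final devoicing]
  dituak → diduak   [intervocalic voicing]
  giving Talenu diduak.
No other proto-form is consistent with every reflex, so the reconstruction is *dituag.

*dituag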